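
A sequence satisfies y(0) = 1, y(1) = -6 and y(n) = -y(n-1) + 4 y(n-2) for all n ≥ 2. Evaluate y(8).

y(2) = -(-6) + 4*1 = 10
y(3) = -10 + 4*(-6) = -34
y(4) = -(-34) + 4*10 = 74
y(5) = -74 + 4*(-34) = -210
y(6) = -(-210) + 4*74 = 506
y(7) = -506 + 4*(-210) = -1346
y(8) = -(-1346) + 4*506 = 3370

3370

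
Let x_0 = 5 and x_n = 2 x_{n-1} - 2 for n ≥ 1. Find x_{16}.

The fixed point is -2/(1 - 2) = 2, so x_n - 2 = 2(x_{n-1} - 2).
Hence x_n = 3·2^n + 2.
x_{16} = 3·2^{16} + 2 = 3·65536 + 2 = 196610.

196610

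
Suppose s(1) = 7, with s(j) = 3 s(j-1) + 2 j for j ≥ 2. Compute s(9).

s(2) = 3*7 + 4 = 25
s(3) = 3*25 + 6 = 81
s(4) = 3*81 + 8 = 251
s(5) = 3*251 + 10 = 763
s(6) = 3*763 + 12 = 2301
s(7) = 3*2301 + 14 = 6917
s(8) = 3*6917 + 16 = 20767
s(9) = 3*20767 + 18 = 62319

62319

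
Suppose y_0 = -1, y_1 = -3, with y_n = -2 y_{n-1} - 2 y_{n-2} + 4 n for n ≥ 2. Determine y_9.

y_2 = -2(-3) - 2(-1) + 8 = 16
y_3 = -2(16) - 2(-3) + 12 = -14
y_4 = -2(-14) - 2(16) + 16 = 12
y_5 = -2(12) - 2(-14) + 20 = 24
y_6 = -2(24) - 2(12) + 24 = -48
y_7 = -2(-48) - 2(24) + 28 = 76
y_8 = -2(76) - 2(-48) + 32 = -24
y_9 = -2(-24) - 2(76) + 36 = -68

-68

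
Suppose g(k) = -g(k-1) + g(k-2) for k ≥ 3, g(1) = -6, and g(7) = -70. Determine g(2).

5

Let g(2) = y.
g(3) = -6 - y
g(4) = 6 + 2y
g(5) = -12 - 3y
g(6) = 18 + 5y
g(7) = -30 - 8y
So -30 - 8y = -70, giving y = 5.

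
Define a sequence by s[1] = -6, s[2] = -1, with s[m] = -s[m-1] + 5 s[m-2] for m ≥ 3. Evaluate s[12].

168109

s[3] = -(-1) + 5*(-6) = -29
s[4] = -(-29) + 5*(-1) = 24
s[5] = -24 + 5*(-29) = -169
s[6] = -(-169) + 5*24 = 289
s[7] = -289 + 5*(-169) = -1134
s[8] = -(-1134) + 5*289 = 2579
s[9] = -2579 + 5*(-1134) = -8249
s[10] = -(-8249) + 5*2579 = 21144
s[11] = -21144 + 5*(-8249) = -62389
s[12] = -(-62389) + 5*21144 = 168109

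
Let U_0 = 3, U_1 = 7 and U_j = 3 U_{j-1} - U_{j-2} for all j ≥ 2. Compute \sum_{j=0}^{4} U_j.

U_2 = 3·7 - 3 = 18
U_3 = 3·18 - 7 = 47
U_4 = 3·47 - 18 = 123
Sum = 3 + 7 + 18 + 47 + 123 = 198

198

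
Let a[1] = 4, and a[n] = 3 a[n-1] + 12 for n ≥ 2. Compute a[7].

a[2] = 3*4 + 12 = 24
a[3] = 3*24 + 12 = 84
a[4] = 3*84 + 12 = 264
a[5] = 3*264 + 12 = 804
a[6] = 3*804 + 12 = 2424
a[7] = 3*2424 + 12 = 7284

7284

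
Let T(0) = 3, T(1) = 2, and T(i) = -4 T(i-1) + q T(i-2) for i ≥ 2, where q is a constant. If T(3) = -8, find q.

4

T(2) = -8 + 3q
T(3) = 32 - 10q
So 32 - 10q = -8, giving q = 4.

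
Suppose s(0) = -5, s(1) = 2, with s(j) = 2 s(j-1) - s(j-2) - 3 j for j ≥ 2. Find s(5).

-60

s(2) = 2·2 - (-5) - 6 = 3
s(3) = 2·3 - 2 - 9 = -5
s(4) = 2·(-5) - 3 - 12 = -25
s(5) = 2·(-25) - (-5) - 15 = -60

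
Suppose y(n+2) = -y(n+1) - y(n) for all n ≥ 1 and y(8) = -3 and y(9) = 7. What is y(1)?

Rearranging, y(n-2) = -(y(n) + y(n-1)).
y(7) = -(7 + (-3)) = -4
y(6) = -(-3 + (-4)) = 7
y(5) = -(-4 + 7) = -3
y(4) = -(7 + (-3)) = -4
y(3) = -(-3 + (-4)) = 7
y(2) = -(-4 + 7) = -3
y(1) = -(7 + (-3)) = -4

-4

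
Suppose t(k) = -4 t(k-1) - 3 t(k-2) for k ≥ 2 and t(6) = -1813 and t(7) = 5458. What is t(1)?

-2

Rearranging, t(k-2) = (t(k) + 4 t(k-1)) / -3.
t(5) = (5458 + 4*(-1813)) / -3 = -1794/-3 = 598
t(4) = (-1813 + 4*598) / -3 = 579/-3 = -193
t(3) = (598 + 4*(-193)) / -3 = -174/-3 = 58
t(2) = (-193 + 4*58) / -3 = 39/-3 = -13
t(1) = (58 + 4*(-13)) / -3 = 6/-3 = -2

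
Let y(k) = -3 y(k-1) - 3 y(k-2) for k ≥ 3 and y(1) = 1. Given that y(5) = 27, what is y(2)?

-5

Let y(2) = z.
y(3) = -3 - 3z
y(4) = 9 + 6z
y(5) = -18 - 9z
So -18 - 9z = 27, giving z = -5.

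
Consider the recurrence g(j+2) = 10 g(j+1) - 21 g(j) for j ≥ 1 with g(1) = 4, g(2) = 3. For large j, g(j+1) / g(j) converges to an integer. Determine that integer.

7

The characteristic equation is r^2 - 10r + 21 = 0, which factors as (r - 7)(r - 3) = 0.
So the roots are 7 and 3. Since |7| > |3| and the coefficient of 7^j is non-zero, the ratio tends to 7.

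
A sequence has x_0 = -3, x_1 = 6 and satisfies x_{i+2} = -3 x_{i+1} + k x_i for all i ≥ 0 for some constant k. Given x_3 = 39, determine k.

-1

x_2 = -18 - 3k
x_3 = 54 + 15k
So 54 + 15k = 39, giving k = -1.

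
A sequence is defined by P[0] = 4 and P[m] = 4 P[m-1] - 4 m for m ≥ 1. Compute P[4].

P[1] = 4(4) - 4 = 12
P[2] = 4(12) - 8 = 40
P[3] = 4(40) - 12 = 148
P[4] = 4(148) - 16 = 576

576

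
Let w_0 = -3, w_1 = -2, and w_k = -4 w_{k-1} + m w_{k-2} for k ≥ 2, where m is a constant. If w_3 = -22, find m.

w_2 = 8 - 3m
w_3 = -32 + 10m
So -32 + 10m = -22, giving m = 1.

1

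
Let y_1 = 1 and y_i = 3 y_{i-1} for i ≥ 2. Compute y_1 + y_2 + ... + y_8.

3280

y_2 = 3·1 = 3
y_3 = 3·3 = 9
y_4 = 3·9 = 27
y_5 = 3·27 = 81
y_6 = 3·81 = 243
y_7 = 3·243 = 729
y_8 = 3·729 = 2187
Sum = 1 + 3 + 9 + 27 + 81 + 243 + 729 + 2187 = 3280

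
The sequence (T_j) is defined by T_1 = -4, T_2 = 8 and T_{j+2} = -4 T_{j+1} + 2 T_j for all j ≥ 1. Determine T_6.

T_3 = -4(8) + 2(-4) = -40
T_4 = -4(-40) + 2(8) = 176
T_5 = -4(176) + 2(-40) = -784
T_6 = -4(-784) + 2(176) = 3488

3488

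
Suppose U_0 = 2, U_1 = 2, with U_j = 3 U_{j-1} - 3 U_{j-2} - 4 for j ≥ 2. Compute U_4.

U_2 = 3(2) - 3(2) - 4 = -4
U_3 = 3(-4) - 3(2) - 4 = -22
U_4 = 3(-22) - 3(-4) - 4 = -58

-58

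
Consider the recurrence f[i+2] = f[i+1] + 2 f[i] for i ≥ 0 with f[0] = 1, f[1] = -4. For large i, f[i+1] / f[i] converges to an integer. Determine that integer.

The characteristic equation is r^2 - r - 2 = 0, which factors as (r - 2)(r + 1) = 0.
So the roots are 2 and -1. Since |2| > |-1| and the coefficient of 2^i is non-zero, the ratio tends to 2.

2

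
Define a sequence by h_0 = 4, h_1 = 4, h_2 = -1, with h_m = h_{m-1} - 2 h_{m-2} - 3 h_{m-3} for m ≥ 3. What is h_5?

14

h_3 = (-1) - 2*4 - 3*4 = -21
h_4 = (-21) - 2*(-1) - 3*4 = -31
h_5 = (-31) - 2*(-21) - 3*(-1) = 14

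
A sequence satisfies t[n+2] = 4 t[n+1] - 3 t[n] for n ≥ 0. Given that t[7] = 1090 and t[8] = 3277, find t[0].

Rearranging, t[n-2] = (t[n] - 4 t[n-1]) / -3.
t[6] = (3277 - 4*1090) / -3 = -1083/-3 = 361
t[5] = (1090 - 4*361) / -3 = -354/-3 = 118
t[4] = (361 - 4*118) / -3 = -111/-3 = 37
t[3] = (118 - 4*37) / -3 = -30/-3 = 10
t[2] = (37 - 4*10) / -3 = -3/-3 = 1
t[1] = (10 - 4*1) / -3 = 6/-3 = -2
t[0] = (1 - 4*(-2)) / -3 = 9/-3 = -3

-3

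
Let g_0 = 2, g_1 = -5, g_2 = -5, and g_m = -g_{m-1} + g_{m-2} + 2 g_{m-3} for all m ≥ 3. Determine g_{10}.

g_3 = -(-5) + (-5) + 2*2 = 4
g_4 = -4 + (-5) + 2*(-5) = -19
g_5 = -(-19) + 4 + 2*(-5) = 13
g_6 = -13 + (-19) + 2*4 = -24
g_7 = -(-24) + 13 + 2*(-19) = -1
g_8 = -(-1) + (-24) + 2*13 = 3
g_9 = -3 + (-1) + 2*(-24) = -52
g_{10} = -(-52) + 3 + 2*(-1) = 53

53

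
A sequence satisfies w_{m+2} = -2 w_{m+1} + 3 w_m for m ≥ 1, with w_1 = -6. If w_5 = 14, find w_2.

Let w_2 = v.
w_3 = -18 - 2v
w_4 = 36 + 7v
w_5 = -126 - 20v
So -126 - 20v = 14, giving v = -7.

-7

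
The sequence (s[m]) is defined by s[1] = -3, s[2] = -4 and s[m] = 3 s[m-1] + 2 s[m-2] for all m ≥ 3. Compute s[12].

-1612550

s[3] = 3*(-4) + 2*(-3) = -18
s[4] = 3*(-18) + 2*(-4) = -62
s[5] = 3*(-62) + 2*(-18) = -222
s[6] = 3*(-222) + 2*(-62) = -790
s[7] = 3*(-790) + 2*(-222) = -2814
s[8] = 3*(-2814) + 2*(-790) = -10022
s[9] = 3*(-10022) + 2*(-2814) = -35694
s[10] = 3*(-35694) + 2*(-10022) = -127126
s[11] = 3*(-127126) + 2*(-35694) = -452766
s[12] = 3*(-452766) + 2*(-127126) = -1612550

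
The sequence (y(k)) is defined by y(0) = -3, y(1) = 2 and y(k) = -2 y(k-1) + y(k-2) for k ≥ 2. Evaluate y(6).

y(2) = -2·2 + (-3) = -7
y(3) = -2·(-7) + 2 = 16
y(4) = -2·16 + (-7) = -39
y(5) = -2·(-39) + 16 = 94
y(6) = -2·94 + (-39) = -227

-227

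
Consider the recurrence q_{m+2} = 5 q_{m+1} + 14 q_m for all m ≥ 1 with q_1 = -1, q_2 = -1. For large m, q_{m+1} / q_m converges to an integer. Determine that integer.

7

The characteristic equation is r^2 - 5r - 14 = 0, which factors as (r - 7)(r + 2) = 0.
So the roots are 7 and -2. Since |7| > |-2| and the coefficient of 7^m is non-zero, the ratio tends to 7.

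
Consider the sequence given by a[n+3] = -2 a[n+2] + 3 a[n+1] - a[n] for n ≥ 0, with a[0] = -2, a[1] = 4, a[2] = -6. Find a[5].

232

a[3] = -2(-6) + 3(4) - (-2) = 26
a[4] = -2(26) + 3(-6) - 4 = -74
a[5] = -2(-74) + 3(26) - (-6) = 232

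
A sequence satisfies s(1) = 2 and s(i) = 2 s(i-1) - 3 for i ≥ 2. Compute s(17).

The fixed point is -3/(1 - 2) = 3, so s(i) - 3 = 2(s(i-1) - 3).
Hence s(i) = -1·2^{i-1} + 3.
s(17) = -1·2^{16} + 3 = -1·65536 + 3 = -65533.

-65533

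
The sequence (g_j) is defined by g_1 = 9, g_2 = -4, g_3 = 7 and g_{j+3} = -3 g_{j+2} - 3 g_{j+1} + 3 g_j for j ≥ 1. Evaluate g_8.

g_4 = -3·7 - 3·(-4) + 3·9 = 18
g_5 = -3·18 - 3·7 + 3·(-4) = -87
g_6 = -3·(-87) - 3·18 + 3·7 = 228
g_7 = -3·228 - 3·(-87) + 3·18 = -369
g_8 = -3·(-369) - 3·228 + 3·(-87) = 162

162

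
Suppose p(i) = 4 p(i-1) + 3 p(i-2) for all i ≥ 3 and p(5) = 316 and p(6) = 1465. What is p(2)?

1

Rearranging, p(i-2) = (p(i) - 4 p(i-1)) / 3.
p(4) = (1465 - 4*316) / 3 = 201/3 = 67
p(3) = (316 - 4*67) / 3 = 48/3 = 16
p(2) = (67 - 4*16) / 3 = 3/3 = 1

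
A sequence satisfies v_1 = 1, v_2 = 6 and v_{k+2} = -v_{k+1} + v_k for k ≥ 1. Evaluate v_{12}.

v_3 = -6 + 1 = -5
v_4 = -(-5) + 6 = 11
v_5 = -11 + (-5) = -16
v_6 = -(-16) + 11 = 27
v_7 = -27 + (-16) = -43
v_8 = -(-43) + 27 = 70
v_9 = -70 + (-43) = -113
v_{10} = -(-113) + 70 = 183
v_{11} = -183 + (-113) = -296
v_{12} = -(-296) + 183 = 479

479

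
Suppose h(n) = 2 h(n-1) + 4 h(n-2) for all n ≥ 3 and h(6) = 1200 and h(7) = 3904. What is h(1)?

Rearranging, h(n-2) = (h(n) - 2 h(n-1)) / 4.
h(5) = (3904 - 2(1200)) / 4 = 1504/4 = 376
h(4) = (1200 - 2(376)) / 4 = 448/4 = 112
h(3) = (376 - 2(112)) / 4 = 152/4 = 38
h(2) = (112 - 2(38)) / 4 = 36/4 = 9
h(1) = (38 - 2(9)) / 4 = 20/4 = 5

5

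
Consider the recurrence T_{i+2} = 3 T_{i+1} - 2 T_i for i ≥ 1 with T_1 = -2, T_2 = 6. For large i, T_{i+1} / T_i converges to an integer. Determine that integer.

The characteristic equation is r^2 - 3r + 2 = 0, which factors as (r - 2)(r - 1) = 0.
So the roots are 2 and 1. Since |2| > |1| and the coefficient of 2^i is non-zero, the ratio tends to 2.

2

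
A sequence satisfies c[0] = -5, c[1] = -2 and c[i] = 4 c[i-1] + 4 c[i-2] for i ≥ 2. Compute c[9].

-1548800

c[2] = 4*(-2) + 4*(-5) = -28
c[3] = 4*(-28) + 4*(-2) = -120
c[4] = 4*(-120) + 4*(-28) = -592
c[5] = 4*(-592) + 4*(-120) = -2848
c[6] = 4*(-2848) + 4*(-592) = -13760
c[7] = 4*(-13760) + 4*(-2848) = -66432
c[8] = 4*(-66432) + 4*(-13760) = -320768
c[9] = 4*(-320768) + 4*(-66432) = -1548800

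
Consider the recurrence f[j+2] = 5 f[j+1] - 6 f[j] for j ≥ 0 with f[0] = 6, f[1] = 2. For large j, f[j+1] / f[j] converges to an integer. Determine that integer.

The characteristic equation is r^2 - 5r + 6 = 0, which factors as (r - 3)(r - 2) = 0.
So the roots are 3 and 2. Since |3| > |2| and the coefficient of 3^j is non-zero, the ratio tends to 3.

3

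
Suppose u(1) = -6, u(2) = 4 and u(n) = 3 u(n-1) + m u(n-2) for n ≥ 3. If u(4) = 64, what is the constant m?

-2

u(3) = 12 - 6m
u(4) = 36 - 14m
So 36 - 14m = 64, giving m = -2.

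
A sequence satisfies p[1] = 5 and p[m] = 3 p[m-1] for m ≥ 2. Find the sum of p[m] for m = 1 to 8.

16400

p[2] = 3(5) = 15
p[3] = 3(15) = 45
p[4] = 3(45) = 135
p[5] = 3(135) = 405
p[6] = 3(405) = 1215
p[7] = 3(1215) = 3645
p[8] = 3(3645) = 10935
Sum = 5 + 15 + 45 + 135 + 405 + 1215 + 3645 + 10935 = 16400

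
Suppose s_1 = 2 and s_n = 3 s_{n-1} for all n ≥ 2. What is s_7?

s_2 = 3·2 = 6
s_3 = 3·6 = 18
s_4 = 3·18 = 54
s_5 = 3·54 = 162
s_6 = 3·162 = 486
s_7 = 3·486 = 1458

1458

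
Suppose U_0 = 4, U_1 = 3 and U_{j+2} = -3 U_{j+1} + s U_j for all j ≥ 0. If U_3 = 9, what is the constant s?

2

U_2 = -9 + 4s
U_3 = 27 - 9s
So 27 - 9s = 9, giving s = 2.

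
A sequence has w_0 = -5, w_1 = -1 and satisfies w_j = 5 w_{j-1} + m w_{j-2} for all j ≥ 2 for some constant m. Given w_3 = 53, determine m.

w_2 = -5 - 5m
w_3 = -25 - 26m
So -25 - 26m = 53, giving m = -3.

-3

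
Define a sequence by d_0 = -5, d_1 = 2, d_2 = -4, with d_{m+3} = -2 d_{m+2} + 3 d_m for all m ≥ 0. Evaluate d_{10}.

d_3 = -2·(-4) + 3·(-5) = -7
d_4 = -2·(-7) + 3·2 = 20
d_5 = -2·20 + 3·(-4) = -52
d_6 = -2·(-52) + 3·(-7) = 83
d_7 = -2·83 + 3·20 = -106
d_8 = -2·(-106) + 3·(-52) = 56
d_9 = -2·56 + 3·83 = 137
d_{10} = -2·137 + 3·(-106) = -592

-592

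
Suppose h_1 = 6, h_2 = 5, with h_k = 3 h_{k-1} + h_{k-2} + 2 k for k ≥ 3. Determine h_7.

h_3 = 3(5) + 6 + 6 = 27
h_4 = 3(27) + 5 + 8 = 94
h_5 = 3(94) + 27 + 10 = 319
h_6 = 3(319) + 94 + 12 = 1063
h_7 = 3(1063) + 319 + 14 = 3522

3522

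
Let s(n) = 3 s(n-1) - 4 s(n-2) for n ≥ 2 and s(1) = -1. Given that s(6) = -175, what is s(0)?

-5

Let s(0) = v.
s(2) = -3 - 4v
s(3) = -5 - 12v
s(4) = -3 - 20v
s(5) = 11 - 12v
s(6) = 45 + 44v
So 45 + 44v = -175, giving v = -5.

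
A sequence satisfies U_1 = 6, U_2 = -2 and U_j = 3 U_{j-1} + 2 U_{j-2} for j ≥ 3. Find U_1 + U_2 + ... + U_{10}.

U_3 = 3·(-2) + 2·6 = 6
U_4 = 3·6 + 2·(-2) = 14
U_5 = 3·14 + 2·6 = 54
U_6 = 3·54 + 2·14 = 190
U_7 = 3·190 + 2·54 = 678
U_8 = 3·678 + 2·190 = 2414
U_9 = 3·2414 + 2·678 = 8598
U_{10} = 3·8598 + 2·2414 = 30622
Sum = 6 + (-2) + 6 + 14 + 54 + 190 + 678 + 2414 + 8598 + 30622 = 42580

42580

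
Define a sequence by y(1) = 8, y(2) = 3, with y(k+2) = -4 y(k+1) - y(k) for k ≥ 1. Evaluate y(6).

1075

y(3) = -4·3 - 8 = -20
y(4) = -4·(-20) - 3 = 77
y(5) = -4·77 - (-20) = -288
y(6) = -4·(-288) - 77 = 1075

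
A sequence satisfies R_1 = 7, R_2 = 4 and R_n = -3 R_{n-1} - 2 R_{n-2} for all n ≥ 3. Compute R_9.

R_3 = -3(4) - 2(7) = -26
R_4 = -3(-26) - 2(4) = 70
R_5 = -3(70) - 2(-26) = -158
R_6 = -3(-158) - 2(70) = 334
R_7 = -3(334) - 2(-158) = -686
R_8 = -3(-686) - 2(334) = 1390
R_9 = -3(1390) - 2(-686) = -2798

-2798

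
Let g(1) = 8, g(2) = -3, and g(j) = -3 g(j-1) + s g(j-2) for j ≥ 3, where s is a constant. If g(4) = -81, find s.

2

g(3) = 9 + 8s
g(4) = -27 - 27s
So -27 - 27s = -81, giving s = 2.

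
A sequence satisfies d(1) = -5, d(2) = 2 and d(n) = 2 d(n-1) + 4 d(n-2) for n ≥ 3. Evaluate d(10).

d(3) = 2(2) + 4(-5) = -16
d(4) = 2(-16) + 4(2) = -24
d(5) = 2(-24) + 4(-16) = -112
d(6) = 2(-112) + 4(-24) = -320
d(7) = 2(-320) + 4(-112) = -1088
d(8) = 2(-1088) + 4(-320) = -3456
d(9) = 2(-3456) + 4(-1088) = -11264
d(10) = 2(-11264) + 4(-3456) = -36352

-36352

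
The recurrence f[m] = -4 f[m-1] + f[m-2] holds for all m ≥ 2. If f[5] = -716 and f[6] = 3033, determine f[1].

-4

Rearranging, f[m-2] = f[m] + 4 f[m-1].
f[4] = 3033 + 4(-716) = 169
f[3] = -716 + 4(169) = -40
f[2] = 169 + 4(-40) = 9
f[1] = -40 + 4(9) = -4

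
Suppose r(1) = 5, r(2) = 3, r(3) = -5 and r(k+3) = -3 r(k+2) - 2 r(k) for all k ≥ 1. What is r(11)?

-23829

r(4) = -3(-5) - 2(5) = 5
r(5) = -3(5) - 2(3) = -21
r(6) = -3(-21) - 2(-5) = 73
r(7) = -3(73) - 2(5) = -229
r(8) = -3(-229) - 2(-21) = 729
r(9) = -3(729) - 2(73) = -2333
r(10) = -3(-2333) - 2(-229) = 7457
r(11) = -3(7457) - 2(729) = -23829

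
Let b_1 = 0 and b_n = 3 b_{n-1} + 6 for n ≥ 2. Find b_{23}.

94143178824

The fixed point is 6/(1 - 3) = -3, so b_n + 3 = 3(b_{n-1} + 3).
Hence b_n = 3·3^{n-1} - 3.
b_{23} = 3·3^{22} - 3 = 3·31381059609 - 3 = 94143178824.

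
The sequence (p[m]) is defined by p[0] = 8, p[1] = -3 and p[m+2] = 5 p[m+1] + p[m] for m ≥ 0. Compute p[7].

p[2] = 5*(-3) + 8 = -7
p[3] = 5*(-7) + (-3) = -38
p[4] = 5*(-38) + (-7) = -197
p[5] = 5*(-197) + (-38) = -1023
p[6] = 5*(-1023) + (-197) = -5312
p[7] = 5*(-5312) + (-1023) = -27583

-27583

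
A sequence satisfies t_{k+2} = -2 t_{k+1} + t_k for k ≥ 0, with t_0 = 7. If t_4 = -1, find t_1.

3

Let t_1 = v.
t_2 = 7 - 2v
t_3 = -14 + 5v
t_4 = 35 - 12v
So 35 - 12v = -1, giving v = 3.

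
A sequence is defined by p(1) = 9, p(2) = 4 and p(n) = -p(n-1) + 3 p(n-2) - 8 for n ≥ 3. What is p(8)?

p(3) = -4 + 3*9 - 8 = 15
p(4) = -15 + 3*4 - 8 = -11
p(5) = -(-11) + 3*15 - 8 = 48
p(6) = -48 + 3*(-11) - 8 = -89
p(7) = -(-89) + 3*48 - 8 = 225
p(8) = -225 + 3*(-89) - 8 = -500

-500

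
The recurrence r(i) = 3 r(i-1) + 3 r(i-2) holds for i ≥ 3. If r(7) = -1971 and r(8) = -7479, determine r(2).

-7

Rearranging, r(i-2) = (r(i) - 3 r(i-1)) / 3.
r(6) = (-7479 - 3*(-1971)) / 3 = -1566/3 = -522
r(5) = (-1971 - 3*(-522)) / 3 = -405/3 = -135
r(4) = (-522 - 3*(-135)) / 3 = -117/3 = -39
r(3) = (-135 - 3*(-39)) / 3 = -18/3 = -6
r(2) = (-39 - 3*(-6)) / 3 = -21/3 = -7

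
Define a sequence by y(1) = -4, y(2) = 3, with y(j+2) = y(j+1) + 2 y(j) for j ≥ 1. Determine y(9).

y(3) = 3 + 2*(-4) = -5
y(4) = (-5) + 2*3 = 1
y(5) = 1 + 2*(-5) = -9
y(6) = (-9) + 2*1 = -7
y(7) = (-7) + 2*(-9) = -25
y(8) = (-25) + 2*(-7) = -39
y(9) = (-39) + 2*(-25) = -89

-89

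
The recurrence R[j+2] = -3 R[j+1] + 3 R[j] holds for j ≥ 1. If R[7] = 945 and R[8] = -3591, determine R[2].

Rearranging, R[j-2] = (R[j] + 3 R[j-1]) / 3.
R[6] = (-3591 + 3·945) / 3 = -756/3 = -252
R[5] = (945 + 3·(-252)) / 3 = 189/3 = 63
R[4] = (-252 + 3·63) / 3 = -63/3 = -21
R[3] = (63 + 3·(-21)) / 3 = 0/3 = 0
R[2] = (-21 + 3·0) / 3 = -21/3 = -7

-7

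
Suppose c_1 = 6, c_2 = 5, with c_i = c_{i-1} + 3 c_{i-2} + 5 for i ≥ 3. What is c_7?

702

c_3 = 5 + 3·6 + 5 = 28
c_4 = 28 + 3·5 + 5 = 48
c_5 = 48 + 3·28 + 5 = 137
c_6 = 137 + 3·48 + 5 = 286
c_7 = 286 + 3·137 + 5 = 702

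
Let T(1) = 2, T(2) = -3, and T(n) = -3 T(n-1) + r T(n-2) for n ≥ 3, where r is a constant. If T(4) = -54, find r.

3

T(3) = 9 + 2r
T(4) = -27 - 9r
So -27 - 9r = -54, giving r = 3.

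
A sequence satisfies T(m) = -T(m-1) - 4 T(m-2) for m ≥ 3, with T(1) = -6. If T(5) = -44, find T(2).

Let T(2) = w.
T(3) = 24 - w
T(4) = -24 - 3w
T(5) = -72 + 7w
So -72 + 7w = -44, giving w = 4.

4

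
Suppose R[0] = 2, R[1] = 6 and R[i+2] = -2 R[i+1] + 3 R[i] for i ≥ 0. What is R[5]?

246

R[2] = -2(6) + 3(2) = -6
R[3] = -2(-6) + 3(6) = 30
R[4] = -2(30) + 3(-6) = -78
R[5] = -2(-78) + 3(30) = 246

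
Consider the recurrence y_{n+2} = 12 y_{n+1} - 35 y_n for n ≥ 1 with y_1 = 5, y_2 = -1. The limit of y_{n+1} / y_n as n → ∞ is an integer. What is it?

The characteristic equation is r^2 - 12r + 35 = 0, which factors as (r - 7)(r - 5) = 0.
So the roots are 7 and 5. Since |7| > |5| and the coefficient of 7^n is non-zero, the ratio tends to 7.

7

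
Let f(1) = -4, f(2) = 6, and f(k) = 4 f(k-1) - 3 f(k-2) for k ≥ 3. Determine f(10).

98406

f(3) = 4*6 - 3*(-4) = 36
f(4) = 4*36 - 3*6 = 126
f(5) = 4*126 - 3*36 = 396
f(6) = 4*396 - 3*126 = 1206
f(7) = 4*1206 - 3*396 = 3636
f(8) = 4*3636 - 3*1206 = 10926
f(9) = 4*10926 - 3*3636 = 32796
f(10) = 4*32796 - 3*10926 = 98406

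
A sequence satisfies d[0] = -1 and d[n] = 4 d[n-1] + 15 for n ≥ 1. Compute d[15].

4294967291

The fixed point is 15/(1 - 4) = -5, so d[n] + 5 = 4(d[n-1] + 5).
Hence d[n] = 4·4^n - 5.
d[15] = 4·4^{15} - 5 = 4·1073741824 - 5 = 4294967291.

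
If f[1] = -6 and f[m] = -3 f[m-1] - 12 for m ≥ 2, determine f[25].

-847288609446

The fixed point is -12/(1 + 3) = -3, so f[m] + 3 = -3(f[m-1] + 3).
Hence f[m] = -3·(-3)^{m-1} - 3.
f[25] = -3·(-3)^{24} - 3 = -3·282429536481 - 3 = -847288609446.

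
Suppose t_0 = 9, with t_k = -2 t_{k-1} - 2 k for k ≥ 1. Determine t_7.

-1214

t_1 = -2*9 - 2 = -20
t_2 = -2*(-20) - 4 = 36
t_3 = -2*36 - 6 = -78
t_4 = -2*(-78) - 8 = 148
t_5 = -2*148 - 10 = -306
t_6 = -2*(-306) - 12 = 600
t_7 = -2*600 - 14 = -1214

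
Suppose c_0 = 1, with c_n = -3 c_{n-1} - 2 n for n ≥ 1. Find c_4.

109

c_1 = -3(1) - 2 = -5
c_2 = -3(-5) - 4 = 11
c_3 = -3(11) - 6 = -39
c_4 = -3(-39) - 8 = 109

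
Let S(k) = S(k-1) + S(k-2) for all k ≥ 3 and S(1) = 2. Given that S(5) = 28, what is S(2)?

8

Let S(2) = w.
S(3) = 2 + w
S(4) = 2 + 2w
S(5) = 4 + 3w
So 4 + 3w = 28, giving w = 8.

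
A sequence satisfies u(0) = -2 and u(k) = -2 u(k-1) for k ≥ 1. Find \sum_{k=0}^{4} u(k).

u(1) = -2(-2) = 4
u(2) = -2(4) = -8
u(3) = -2(-8) = 16
u(4) = -2(16) = -32
Sum = (-2) + 4 + (-8) + 16 + (-32) = -22

-22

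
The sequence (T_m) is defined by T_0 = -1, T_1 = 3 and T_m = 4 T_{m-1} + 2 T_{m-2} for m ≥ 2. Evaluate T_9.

T_2 = 4(3) + 2(-1) = 10
T_3 = 4(10) + 2(3) = 46
T_4 = 4(46) + 2(10) = 204
T_5 = 4(204) + 2(46) = 908
T_6 = 4(908) + 2(204) = 4040
T_7 = 4(4040) + 2(908) = 17976
T_8 = 4(17976) + 2(4040) = 79984
T_9 = 4(79984) + 2(17976) = 355888

355888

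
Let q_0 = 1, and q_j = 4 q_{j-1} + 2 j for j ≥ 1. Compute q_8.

q_1 = 4·1 + 2 = 6
q_2 = 4·6 + 4 = 28
q_3 = 4·28 + 6 = 118
q_4 = 4·118 + 8 = 480
q_5 = 4·480 + 10 = 1930
q_6 = 4·1930 + 12 = 7732
q_7 = 4·7732 + 14 = 30942
q_8 = 4·30942 + 16 = 123784

123784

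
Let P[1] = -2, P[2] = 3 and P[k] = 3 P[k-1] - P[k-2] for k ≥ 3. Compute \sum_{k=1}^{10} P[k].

15730

P[3] = 3·3 - (-2) = 11
P[4] = 3·11 - 3 = 30
P[5] = 3·30 - 11 = 79
P[6] = 3·79 - 30 = 207
P[7] = 3·207 - 79 = 542
P[8] = 3·542 - 207 = 1419
P[9] = 3·1419 - 542 = 3715
P[10] = 3·3715 - 1419 = 9726
Sum = (-2) + 3 + 11 + 30 + 79 + 207 + 542 + 1419 + 3715 + 9726 = 15730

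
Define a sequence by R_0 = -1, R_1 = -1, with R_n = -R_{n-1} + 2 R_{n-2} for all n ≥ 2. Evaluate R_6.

-1

R_2 = -(-1) + 2·(-1) = -1
R_3 = -(-1) + 2·(-1) = -1
R_4 = -(-1) + 2·(-1) = -1
R_5 = -(-1) + 2·(-1) = -1
R_6 = -(-1) + 2·(-1) = -1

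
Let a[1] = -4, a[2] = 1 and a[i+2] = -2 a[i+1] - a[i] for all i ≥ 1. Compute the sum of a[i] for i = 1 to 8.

a[3] = -2·1 - (-4) = 2
a[4] = -2·2 - 1 = -5
a[5] = -2·(-5) - 2 = 8
a[6] = -2·8 - (-5) = -11
a[7] = -2·(-11) - 8 = 14
a[8] = -2·14 - (-11) = -17
Sum = (-4) + 1 + 2 + (-5) + 8 + (-11) + 14 + (-17) = -12

-12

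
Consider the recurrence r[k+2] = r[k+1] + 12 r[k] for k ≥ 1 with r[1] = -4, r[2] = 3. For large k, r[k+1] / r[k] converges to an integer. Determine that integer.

4

The characteristic equation is r^2 - r - 12 = 0, which factors as (r - 4)(r + 3) = 0.
So the roots are 4 and -3. Since |4| > |-3| and the coefficient of 4^k is non-zero, the ratio tends to 4.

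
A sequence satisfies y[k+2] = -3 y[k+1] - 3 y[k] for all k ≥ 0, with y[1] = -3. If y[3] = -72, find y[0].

Let y[0] = z.
y[2] = 9 - 3z
y[3] = -18 + 9z
So -18 + 9z = -72, giving z = -6.

-6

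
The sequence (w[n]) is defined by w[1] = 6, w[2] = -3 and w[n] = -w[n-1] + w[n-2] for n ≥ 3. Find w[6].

-33

w[3] = -(-3) + 6 = 9
w[4] = -9 + (-3) = -12
w[5] = -(-12) + 9 = 21
w[6] = -21 + (-12) = -33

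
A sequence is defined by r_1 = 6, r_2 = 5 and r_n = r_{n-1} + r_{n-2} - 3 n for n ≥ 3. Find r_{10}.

-427

r_3 = 5 + 6 - 9 = 2
r_4 = 2 + 5 - 12 = -5
r_5 = (-5) + 2 - 15 = -18
r_6 = (-18) + (-5) - 18 = -41
r_7 = (-41) + (-18) - 21 = -80
r_8 = (-80) + (-41) - 24 = -145
r_9 = (-145) + (-80) - 27 = -252
r_{10} = (-252) + (-145) - 30 = -427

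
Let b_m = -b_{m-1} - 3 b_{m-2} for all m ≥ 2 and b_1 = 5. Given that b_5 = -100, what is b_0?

Let b_0 = v.
b_2 = -5 - 3v
b_3 = -10 + 3v
b_4 = 25 + 6v
b_5 = 5 - 15v
So 5 - 15v = -100, giving v = 7.

7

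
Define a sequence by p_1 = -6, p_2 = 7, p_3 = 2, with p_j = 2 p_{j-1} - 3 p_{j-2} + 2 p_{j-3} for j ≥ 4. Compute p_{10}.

p_4 = 2(2) - 3(7) + 2(-6) = -29
p_5 = 2(-29) - 3(2) + 2(7) = -50
p_6 = 2(-50) - 3(-29) + 2(2) = -9
p_7 = 2(-9) - 3(-50) + 2(-29) = 74
p_8 = 2(74) - 3(-9) + 2(-50) = 75
p_9 = 2(75) - 3(74) + 2(-9) = -90
p_{10} = 2(-90) - 3(75) + 2(74) = -257

-257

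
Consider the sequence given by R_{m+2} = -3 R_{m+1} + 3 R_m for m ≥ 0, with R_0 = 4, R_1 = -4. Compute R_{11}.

R_2 = -3*(-4) + 3*4 = 24
R_3 = -3*24 + 3*(-4) = -84
R_4 = -3*(-84) + 3*24 = 324
R_5 = -3*324 + 3*(-84) = -1224
R_6 = -3*(-1224) + 3*324 = 4644
R_7 = -3*4644 + 3*(-1224) = -17604
R_8 = -3*(-17604) + 3*4644 = 66744
R_9 = -3*66744 + 3*(-17604) = -253044
R_{10} = -3*(-253044) + 3*66744 = 959364
R_{11} = -3*959364 + 3*(-253044) = -3637224

-3637224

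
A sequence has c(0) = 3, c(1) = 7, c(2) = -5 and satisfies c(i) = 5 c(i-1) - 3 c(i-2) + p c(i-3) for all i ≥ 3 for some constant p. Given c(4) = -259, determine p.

-2

c(3) = -46 + 3p
c(4) = -215 + 22p
So -215 + 22p = -259, giving p = -2.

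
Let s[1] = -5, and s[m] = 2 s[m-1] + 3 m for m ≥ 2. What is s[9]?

991

s[2] = 2·(-5) + 6 = -4
s[3] = 2·(-4) + 9 = 1
s[4] = 2·1 + 12 = 14
s[5] = 2·14 + 15 = 43
s[6] = 2·43 + 18 = 104
s[7] = 2·104 + 21 = 229
s[8] = 2·229 + 24 = 482
s[9] = 2·482 + 27 = 991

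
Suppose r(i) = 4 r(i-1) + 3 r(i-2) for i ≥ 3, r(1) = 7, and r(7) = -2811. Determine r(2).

-6

Let r(2) = z.
r(3) = 21 + 4z
r(4) = 84 + 19z
r(5) = 399 + 88z
r(6) = 1848 + 409z
r(7) = 8589 + 1900z
So 8589 + 1900z = -2811, giving z = -6.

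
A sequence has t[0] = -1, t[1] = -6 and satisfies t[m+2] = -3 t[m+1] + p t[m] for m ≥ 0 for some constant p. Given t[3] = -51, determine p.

-1

t[2] = 18 - p
t[3] = -54 - 3p
So -54 - 3p = -51, giving p = -1.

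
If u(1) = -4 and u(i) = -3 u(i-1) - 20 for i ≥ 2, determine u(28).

The fixed point is -20/(1 + 3) = -5, so u(i) + 5 = -3(u(i-1) + 5).
Hence u(i) = 1·(-3)^{i-1} - 5.
u(28) = 1·(-3)^{27} - 5 = 1·-7625597484987 - 5 = -7625597484992.

-7625597484992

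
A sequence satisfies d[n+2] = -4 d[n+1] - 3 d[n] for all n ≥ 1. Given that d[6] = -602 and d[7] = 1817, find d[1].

-3

Rearranging, d[n-2] = (d[n] + 4 d[n-1]) / -3.
d[5] = (1817 + 4(-602)) / -3 = -591/-3 = 197
d[4] = (-602 + 4(197)) / -3 = 186/-3 = -62
d[3] = (197 + 4(-62)) / -3 = -51/-3 = 17
d[2] = (-62 + 4(17)) / -3 = 6/-3 = -2
d[1] = (17 + 4(-2)) / -3 = 9/-3 = -3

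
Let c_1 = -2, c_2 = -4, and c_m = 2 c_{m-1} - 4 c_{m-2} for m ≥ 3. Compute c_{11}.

2048

c_3 = 2·(-4) - 4·(-2) = 0
c_4 = 2·0 - 4·(-4) = 16
c_5 = 2·16 - 4·0 = 32
c_6 = 2·32 - 4·16 = 0
c_7 = 2·0 - 4·32 = -128
c_8 = 2·(-128) - 4·0 = -256
c_9 = 2·(-256) - 4·(-128) = 0
c_{10} = 2·0 - 4·(-256) = 1024
c_{11} = 2·1024 - 4·0 = 2048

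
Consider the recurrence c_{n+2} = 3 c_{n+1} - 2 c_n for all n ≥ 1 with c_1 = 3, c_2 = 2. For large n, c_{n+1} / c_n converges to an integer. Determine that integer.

2

The characteristic equation is r^2 - 3r + 2 = 0, which factors as (r - 2)(r - 1) = 0.
So the roots are 2 and 1. Since |2| > |1| and the coefficient of 2^n is non-zero, the ratio tends to 2.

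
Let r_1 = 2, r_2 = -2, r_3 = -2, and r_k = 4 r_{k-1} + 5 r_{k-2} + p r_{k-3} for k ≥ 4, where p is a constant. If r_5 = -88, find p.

r_4 = -18 + 2p
r_5 = -82 + 6p
So -82 + 6p = -88, giving p = -1.

-1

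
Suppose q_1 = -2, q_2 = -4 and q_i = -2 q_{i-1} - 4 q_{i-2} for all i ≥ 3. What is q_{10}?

q_3 = -2·(-4) - 4·(-2) = 16
q_4 = -2·16 - 4·(-4) = -16
q_5 = -2·(-16) - 4·16 = -32
q_6 = -2·(-32) - 4·(-16) = 128
q_7 = -2·128 - 4·(-32) = -128
q_8 = -2·(-128) - 4·128 = -256
q_9 = -2·(-256) - 4·(-128) = 1024
q_{10} = -2·1024 - 4·(-256) = -1024

-1024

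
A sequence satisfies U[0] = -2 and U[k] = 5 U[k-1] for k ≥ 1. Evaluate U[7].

-156250

U[1] = 5(-2) = -10
U[2] = 5(-10) = -50
U[3] = 5(-50) = -250
U[4] = 5(-250) = -1250
U[5] = 5(-1250) = -6250
U[6] = 5(-6250) = -31250
U[7] = 5(-31250) = -156250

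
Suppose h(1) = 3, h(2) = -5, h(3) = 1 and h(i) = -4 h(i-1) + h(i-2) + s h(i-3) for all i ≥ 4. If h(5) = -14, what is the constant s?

h(4) = -9 + 3s
h(5) = 37 - 17s
So 37 - 17s = -14, giving s = 3.

3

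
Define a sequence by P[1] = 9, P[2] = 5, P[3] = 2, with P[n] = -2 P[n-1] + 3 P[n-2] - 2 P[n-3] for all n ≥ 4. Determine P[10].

P[4] = -2·2 + 3·5 - 2·9 = -7
P[5] = -2·(-7) + 3·2 - 2·5 = 10
P[6] = -2·10 + 3·(-7) - 2·2 = -45
P[7] = -2·(-45) + 3·10 - 2·(-7) = 134
P[8] = -2·134 + 3·(-45) - 2·10 = -423
P[9] = -2·(-423) + 3·134 - 2·(-45) = 1338
P[10] = -2·1338 + 3·(-423) - 2·134 = -4213

-4213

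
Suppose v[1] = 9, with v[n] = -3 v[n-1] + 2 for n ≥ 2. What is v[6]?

-2065

v[2] = -3·9 + 2 = -25
v[3] = -3·(-25) + 2 = 77
v[4] = -3·77 + 2 = -229
v[5] = -3·(-229) + 2 = 689
v[6] = -3·689 + 2 = -2065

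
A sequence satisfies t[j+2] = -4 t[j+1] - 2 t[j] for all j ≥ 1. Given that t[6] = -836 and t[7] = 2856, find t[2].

-1

Rearranging, t[j-2] = (t[j] + 4 t[j-1]) / -2.
t[5] = (2856 + 4*(-836)) / -2 = -488/-2 = 244
t[4] = (-836 + 4*244) / -2 = 140/-2 = -70
t[3] = (244 + 4*(-70)) / -2 = -36/-2 = 18
t[2] = (-70 + 4*18) / -2 = 2/-2 = -1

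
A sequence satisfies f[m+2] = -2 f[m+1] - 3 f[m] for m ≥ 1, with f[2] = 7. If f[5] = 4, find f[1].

Let f[1] = x.
f[3] = -14 - 3x
f[4] = 7 + 6x
f[5] = 28 - 3x
So 28 - 3x = 4, giving x = 8.

8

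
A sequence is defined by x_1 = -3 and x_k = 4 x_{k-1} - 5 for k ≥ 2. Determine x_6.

-4777

x_2 = 4(-3) - 5 = -17
x_3 = 4(-17) - 5 = -73
x_4 = 4(-73) - 5 = -297
x_5 = 4(-297) - 5 = -1193
x_6 = 4(-1193) - 5 = -4777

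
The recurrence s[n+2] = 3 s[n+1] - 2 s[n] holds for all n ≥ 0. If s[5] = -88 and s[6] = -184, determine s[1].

2

Rearranging, s[n-2] = (s[n] - 3 s[n-1]) / -2.
s[4] = (-184 - 3(-88)) / -2 = 80/-2 = -40
s[3] = (-88 - 3(-40)) / -2 = 32/-2 = -16
s[2] = (-40 - 3(-16)) / -2 = 8/-2 = -4
s[1] = (-16 - 3(-4)) / -2 = -4/-2 = 2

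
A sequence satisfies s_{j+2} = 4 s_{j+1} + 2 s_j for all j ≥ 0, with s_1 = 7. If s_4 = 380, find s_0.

-5

Let s_0 = v.
s_2 = 28 + 2v
s_3 = 126 + 8v
s_4 = 560 + 36v
So 560 + 36v = 380, giving v = -5.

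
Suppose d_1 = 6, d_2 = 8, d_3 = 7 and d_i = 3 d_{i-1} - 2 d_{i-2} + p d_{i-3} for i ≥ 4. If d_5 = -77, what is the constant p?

d_4 = 5 + 6p
d_5 = 1 + 26p
So 1 + 26p = -77, giving p = -3.

-3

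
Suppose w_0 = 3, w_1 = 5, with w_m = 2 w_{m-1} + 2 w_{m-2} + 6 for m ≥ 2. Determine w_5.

w_2 = 2(5) + 2(3) + 6 = 22
w_3 = 2(22) + 2(5) + 6 = 60
w_4 = 2(60) + 2(22) + 6 = 170
w_5 = 2(170) + 2(60) + 6 = 466

466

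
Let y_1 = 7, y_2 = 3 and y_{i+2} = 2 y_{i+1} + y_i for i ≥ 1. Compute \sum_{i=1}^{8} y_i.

1704

y_3 = 2(3) + 7 = 13
y_4 = 2(13) + 3 = 29
y_5 = 2(29) + 13 = 71
y_6 = 2(71) + 29 = 171
y_7 = 2(171) + 71 = 413
y_8 = 2(413) + 171 = 997
Sum = 7 + 3 + 13 + 29 + 71 + 171 + 413 + 997 = 1704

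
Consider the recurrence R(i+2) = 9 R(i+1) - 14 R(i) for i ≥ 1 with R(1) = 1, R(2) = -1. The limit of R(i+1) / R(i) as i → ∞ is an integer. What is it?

7

The characteristic equation is r^2 - 9r + 14 = 0, which factors as (r - 7)(r - 2) = 0.
So the roots are 7 and 2. Since |7| > |2| and the coefficient of 7^i is non-zero, the ratio tends to 7.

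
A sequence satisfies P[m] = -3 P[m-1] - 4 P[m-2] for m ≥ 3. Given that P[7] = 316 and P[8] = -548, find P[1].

Rearranging, P[m-2] = (P[m] + 3 P[m-1]) / -4.
P[6] = (-548 + 3*316) / -4 = 400/-4 = -100
P[5] = (316 + 3*(-100)) / -4 = 16/-4 = -4
P[4] = (-100 + 3*(-4)) / -4 = -112/-4 = 28
P[3] = (-4 + 3*28) / -4 = 80/-4 = -20
P[2] = (28 + 3*(-20)) / -4 = -32/-4 = 8
P[1] = (-20 + 3*8) / -4 = 4/-4 = -1

-1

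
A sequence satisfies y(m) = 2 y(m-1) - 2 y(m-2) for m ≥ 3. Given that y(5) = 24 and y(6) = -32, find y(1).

Rearranging, y(m-2) = (y(m) - 2 y(m-1)) / -2.
y(4) = (-32 - 2(24)) / -2 = -80/-2 = 40
y(3) = (24 - 2(40)) / -2 = -56/-2 = 28
y(2) = (40 - 2(28)) / -2 = -16/-2 = 8
y(1) = (28 - 2(8)) / -2 = 12/-2 = -6

-6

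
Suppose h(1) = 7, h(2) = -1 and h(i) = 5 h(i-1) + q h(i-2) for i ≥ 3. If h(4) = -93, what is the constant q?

-2

h(3) = -5 + 7q
h(4) = -25 + 34q
So -25 + 34q = -93, giving q = -2.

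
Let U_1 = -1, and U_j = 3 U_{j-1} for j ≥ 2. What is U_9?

U_2 = 3·(-1) = -3
U_3 = 3·(-3) = -9
U_4 = 3·(-9) = -27
U_5 = 3·(-27) = -81
U_6 = 3·(-81) = -243
U_7 = 3·(-243) = -729
U_8 = 3·(-729) = -2187
U_9 = 3·(-2187) = -6561

-6561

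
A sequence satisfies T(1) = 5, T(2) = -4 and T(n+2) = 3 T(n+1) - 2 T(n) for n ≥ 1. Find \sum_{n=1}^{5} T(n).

-209

T(3) = 3(-4) - 2(5) = -22
T(4) = 3(-22) - 2(-4) = -58
T(5) = 3(-58) - 2(-22) = -130
Sum = 5 + (-4) + (-22) + (-58) + (-130) = -209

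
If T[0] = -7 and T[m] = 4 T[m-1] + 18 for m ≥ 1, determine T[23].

-70368744177670

The fixed point is 18/(1 - 4) = -6, so T[m] + 6 = 4(T[m-1] + 6).
Hence T[m] = -1·4^m - 6.
T[23] = -1·4^{23} - 6 = -1·70368744177664 - 6 = -70368744177670.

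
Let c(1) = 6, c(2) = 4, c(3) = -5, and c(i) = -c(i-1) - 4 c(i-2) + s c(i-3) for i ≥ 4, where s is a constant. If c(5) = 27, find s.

2

c(4) = -11 + 6s
c(5) = 31 - 2s
So 31 - 2s = 27, giving s = 2.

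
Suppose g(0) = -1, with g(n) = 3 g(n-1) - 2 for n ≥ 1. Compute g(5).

-485

g(1) = 3·(-1) - 2 = -5
g(2) = 3·(-5) - 2 = -17
g(3) = 3·(-17) - 2 = -53
g(4) = 3·(-53) - 2 = -161
g(5) = 3·(-161) - 2 = -485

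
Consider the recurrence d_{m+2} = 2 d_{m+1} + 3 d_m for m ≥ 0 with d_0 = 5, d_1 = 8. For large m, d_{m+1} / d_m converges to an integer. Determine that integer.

3

The characteristic equation is r^2 - 2r - 3 = 0, which factors as (r - 3)(r + 1) = 0.
So the roots are 3 and -1. Since |3| > |-1| and the coefficient of 3^m is non-zero, the ratio tends to 3.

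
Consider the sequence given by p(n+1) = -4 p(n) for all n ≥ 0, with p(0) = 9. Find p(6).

p(1) = -4(9) = -36
p(2) = -4(-36) = 144
p(3) = -4(144) = -576
p(4) = -4(-576) = 2304
p(5) = -4(2304) = -9216
p(6) = -4(-9216) = 36864

36864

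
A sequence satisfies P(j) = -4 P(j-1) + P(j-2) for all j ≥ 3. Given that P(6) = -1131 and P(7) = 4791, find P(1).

Rearranging, P(j-2) = P(j) + 4 P(j-1).
P(5) = 4791 + 4(-1131) = 267
P(4) = -1131 + 4(267) = -63
P(3) = 267 + 4(-63) = 15
P(2) = -63 + 4(15) = -3
P(1) = 15 + 4(-3) = 3

3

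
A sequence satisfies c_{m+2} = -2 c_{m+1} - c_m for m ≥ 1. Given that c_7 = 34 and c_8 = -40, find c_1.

Rearranging, c_{m-2} = -(c_m + 2 c_{m-1}).
c_6 = -(-40 + 2*34) = -28
c_5 = -(34 + 2*(-28)) = 22
c_4 = -(-28 + 2*22) = -16
c_3 = -(22 + 2*(-16)) = 10
c_2 = -(-16 + 2*10) = -4
c_1 = -(10 + 2*(-4)) = -2

-2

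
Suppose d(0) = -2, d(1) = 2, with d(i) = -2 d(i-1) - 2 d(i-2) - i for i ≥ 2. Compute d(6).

4

d(2) = -2*2 - 2*(-2) - 2 = -2
d(3) = -2*(-2) - 2*2 - 3 = -3
d(4) = -2*(-3) - 2*(-2) - 4 = 6
d(5) = -2*6 - 2*(-3) - 5 = -11
d(6) = -2*(-11) - 2*6 - 6 = 4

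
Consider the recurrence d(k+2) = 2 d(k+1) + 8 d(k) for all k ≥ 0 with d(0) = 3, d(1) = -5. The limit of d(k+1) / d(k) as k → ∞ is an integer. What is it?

4

The characteristic equation is r^2 - 2r - 8 = 0, which factors as (r - 4)(r + 2) = 0.
So the roots are 4 and -2. Since |4| > |-2| and the coefficient of 4^k is non-zero, the ratio tends to 4.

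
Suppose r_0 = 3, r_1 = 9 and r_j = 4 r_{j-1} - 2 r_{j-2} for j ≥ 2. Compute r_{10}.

r_2 = 4*9 - 2*3 = 30
r_3 = 4*30 - 2*9 = 102
r_4 = 4*102 - 2*30 = 348
r_5 = 4*348 - 2*102 = 1188
r_6 = 4*1188 - 2*348 = 4056
r_7 = 4*4056 - 2*1188 = 13848
r_8 = 4*13848 - 2*4056 = 47280
r_9 = 4*47280 - 2*13848 = 161424
r_{10} = 4*161424 - 2*47280 = 551136

551136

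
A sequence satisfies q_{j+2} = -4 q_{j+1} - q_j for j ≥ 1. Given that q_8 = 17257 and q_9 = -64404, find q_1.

Rearranging, q_{j-2} = -(q_j + 4 q_{j-1}).
q_7 = -(-64404 + 4·17257) = -4624
q_6 = -(17257 + 4·(-4624)) = 1239
q_5 = -(-4624 + 4·1239) = -332
q_4 = -(1239 + 4·(-332)) = 89
q_3 = -(-332 + 4·89) = -24
q_2 = -(89 + 4·(-24)) = 7
q_1 = -(-24 + 4·7) = -4

-4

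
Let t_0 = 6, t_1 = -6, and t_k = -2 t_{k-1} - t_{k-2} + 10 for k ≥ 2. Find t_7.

-36

t_2 = -2*(-6) - 6 + 10 = 16
t_3 = -2*16 - (-6) + 10 = -16
t_4 = -2*(-16) - 16 + 10 = 26
t_5 = -2*26 - (-16) + 10 = -26
t_6 = -2*(-26) - 26 + 10 = 36
t_7 = -2*36 - (-26) + 10 = -36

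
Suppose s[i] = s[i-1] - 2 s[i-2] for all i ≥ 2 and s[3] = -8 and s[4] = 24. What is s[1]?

-4

Rearranging, s[i-2] = (s[i] - s[i-1]) / -2.
s[2] = (24 - (-8)) / -2 = 32/-2 = -16
s[1] = (-8 - (-16)) / -2 = 8/-2 = -4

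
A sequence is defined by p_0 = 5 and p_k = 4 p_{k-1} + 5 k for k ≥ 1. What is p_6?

p_1 = 4·5 + 5 = 25
p_2 = 4·25 + 10 = 110
p_3 = 4·110 + 15 = 455
p_4 = 4·455 + 20 = 1840
p_5 = 4·1840 + 25 = 7385
p_6 = 4·7385 + 30 = 29570

29570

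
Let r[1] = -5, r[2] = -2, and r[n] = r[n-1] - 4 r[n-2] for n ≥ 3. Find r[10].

r[3] = (-2) - 4*(-5) = 18
r[4] = 18 - 4*(-2) = 26
r[5] = 26 - 4*18 = -46
r[6] = (-46) - 4*26 = -150
r[7] = (-150) - 4*(-46) = 34
r[8] = 34 - 4*(-150) = 634
r[9] = 634 - 4*34 = 498
r[10] = 498 - 4*634 = -2038

-2038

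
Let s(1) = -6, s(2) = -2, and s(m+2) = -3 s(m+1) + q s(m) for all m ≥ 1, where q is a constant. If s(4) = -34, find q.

-1

s(3) = 6 - 6q
s(4) = -18 + 16q
So -18 + 16q = -34, giving q = -1.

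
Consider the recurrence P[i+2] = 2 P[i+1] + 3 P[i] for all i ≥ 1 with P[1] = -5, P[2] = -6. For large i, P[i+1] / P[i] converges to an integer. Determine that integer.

3

The characteristic equation is r^2 - 2r - 3 = 0, which factors as (r - 3)(r + 1) = 0.
So the roots are 3 and -1. Since |3| > |-1| and the coefficient of 3^i is non-zero, the ratio tends to 3.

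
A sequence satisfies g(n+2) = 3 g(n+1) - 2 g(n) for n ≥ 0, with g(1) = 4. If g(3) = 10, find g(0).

Let g(0) = z.
g(2) = 12 - 2z
g(3) = 28 - 6z
So 28 - 6z = 10, giving z = 3.

3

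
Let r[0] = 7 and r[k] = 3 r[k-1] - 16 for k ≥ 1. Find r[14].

The fixed point is -16/(1 - 3) = 8, so r[k] - 8 = 3(r[k-1] - 8).
Hence r[k] = -1·3^k + 8.
r[14] = -1·3^{14} + 8 = -1·4782969 + 8 = -4782961.

-4782961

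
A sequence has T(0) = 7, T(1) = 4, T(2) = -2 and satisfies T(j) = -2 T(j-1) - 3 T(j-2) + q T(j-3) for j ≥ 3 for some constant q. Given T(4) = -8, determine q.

3

T(3) = -8 + 7q
T(4) = 22 - 10q
So 22 - 10q = -8, giving q = 3.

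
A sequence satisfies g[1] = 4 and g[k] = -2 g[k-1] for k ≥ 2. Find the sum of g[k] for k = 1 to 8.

-340

g[2] = -2·4 = -8
g[3] = -2·(-8) = 16
g[4] = -2·16 = -32
g[5] = -2·(-32) = 64
g[6] = -2·64 = -128
g[7] = -2·(-128) = 256
g[8] = -2·256 = -512
Sum = 4 + (-8) + 16 + (-32) + 64 + (-128) + 256 + (-512) = -340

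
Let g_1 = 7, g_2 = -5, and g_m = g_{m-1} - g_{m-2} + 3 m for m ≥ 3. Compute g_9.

g_3 = (-5) - 7 + 9 = -3
g_4 = (-3) - (-5) + 12 = 14
g_5 = 14 - (-3) + 15 = 32
g_6 = 32 - 14 + 18 = 36
g_7 = 36 - 32 + 21 = 25
g_8 = 25 - 36 + 24 = 13
g_9 = 13 - 25 + 27 = 15

15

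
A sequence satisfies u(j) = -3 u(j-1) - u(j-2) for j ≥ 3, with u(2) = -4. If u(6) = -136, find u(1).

Let u(1) = z.
u(3) = 12 - z
u(4) = -32 + 3z
u(5) = 84 - 8z
u(6) = -220 + 21z
So -220 + 21z = -136, giving z = 4.

4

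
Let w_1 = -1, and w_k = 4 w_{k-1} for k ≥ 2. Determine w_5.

-256

w_2 = 4*(-1) = -4
w_3 = 4*(-4) = -16
w_4 = 4*(-16) = -64
w_5 = 4*(-64) = -256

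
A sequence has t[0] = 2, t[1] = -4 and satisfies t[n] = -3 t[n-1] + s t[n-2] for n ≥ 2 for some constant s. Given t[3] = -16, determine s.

-2

t[2] = 12 + 2s
t[3] = -36 - 10s
So -36 - 10s = -16, giving s = -2.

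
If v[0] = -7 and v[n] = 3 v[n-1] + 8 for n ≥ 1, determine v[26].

The fixed point is 8/(1 - 3) = -4, so v[n] + 4 = 3(v[n-1] + 4).
Hence v[n] = -3·3^n - 4.
v[26] = -3·3^{26} - 4 = -3·2541865828329 - 4 = -7625597484991.

-7625597484991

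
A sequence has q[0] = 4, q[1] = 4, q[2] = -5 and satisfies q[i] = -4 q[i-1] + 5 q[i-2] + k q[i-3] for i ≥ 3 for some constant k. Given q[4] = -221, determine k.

q[3] = 40 + 4k
q[4] = -185 - 12k
So -185 - 12k = -221, giving k = 3.

3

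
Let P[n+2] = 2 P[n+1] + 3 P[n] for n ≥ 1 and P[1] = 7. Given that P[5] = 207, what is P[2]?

3

Let P[2] = x.
P[3] = 21 + 2x
P[4] = 42 + 7x
P[5] = 147 + 20x
So 147 + 20x = 207, giving x = 3.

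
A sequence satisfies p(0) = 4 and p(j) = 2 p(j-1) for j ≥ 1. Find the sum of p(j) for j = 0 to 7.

p(1) = 2·4 = 8
p(2) = 2·8 = 16
p(3) = 2·16 = 32
p(4) = 2·32 = 64
p(5) = 2·64 = 128
p(6) = 2·128 = 256
p(7) = 2·256 = 512
Sum = 4 + 8 + 16 + 32 + 64 + 128 + 256 + 512 = 1020

1020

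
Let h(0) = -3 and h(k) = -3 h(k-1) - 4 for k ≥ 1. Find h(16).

-86093443

The fixed point is -4/(1 + 3) = -1, so h(k) + 1 = -3(h(k-1) + 1).
Hence h(k) = -2·(-3)^k - 1.
h(16) = -2·(-3)^{16} - 1 = -2·43046721 - 1 = -86093443.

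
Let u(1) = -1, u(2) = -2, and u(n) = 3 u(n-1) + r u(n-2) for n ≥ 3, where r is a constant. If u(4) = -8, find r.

u(3) = -6 - r
u(4) = -18 - 5r
So -18 - 5r = -8, giving r = -2.

-2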